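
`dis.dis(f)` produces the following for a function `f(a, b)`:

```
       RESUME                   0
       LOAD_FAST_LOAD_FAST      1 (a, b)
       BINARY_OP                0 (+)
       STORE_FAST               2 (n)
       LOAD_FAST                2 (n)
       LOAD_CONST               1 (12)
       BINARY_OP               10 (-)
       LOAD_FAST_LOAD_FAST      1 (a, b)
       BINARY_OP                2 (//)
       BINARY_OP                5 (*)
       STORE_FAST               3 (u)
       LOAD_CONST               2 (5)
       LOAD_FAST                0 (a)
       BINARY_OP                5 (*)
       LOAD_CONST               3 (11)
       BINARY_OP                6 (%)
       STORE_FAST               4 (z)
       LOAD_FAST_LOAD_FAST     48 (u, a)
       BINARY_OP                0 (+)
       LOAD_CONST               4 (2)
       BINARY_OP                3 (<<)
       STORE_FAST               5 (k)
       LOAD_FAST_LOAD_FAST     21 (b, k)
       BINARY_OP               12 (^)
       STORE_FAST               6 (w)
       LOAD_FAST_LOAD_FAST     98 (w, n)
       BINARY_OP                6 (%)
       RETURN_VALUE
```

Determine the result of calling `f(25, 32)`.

LOAD_FAST_LOAD_FAST a,b → push 25,32. Stack: [25, 32]
BINARY_OP + → 25 + 32 = 57. Stack: [57]
STORE_FAST n → n=57. Stack: []
LOAD_FAST n → push 57. Stack: [57]
LOAD_CONST → push 12. Stack: [57, 12]
BINARY_OP - → 57 - 12 = 45. Stack: [45]
LOAD_FAST_LOAD_FAST a,b → push 25,32. Stack: [45, 25, 32]
BINARY_OP // → 25 // 32 = 0. Stack: [45, 0]
BINARY_OP * → 45 * 0 = 0. Stack: [0]
STORE_FAST u → u=0. Stack: []
LOAD_CONST → push 5. Stack: [5]
LOAD_FAST a → push 25. Stack: [5, 25]
BINARY_OP * → 5 * 25 = 125. Stack: [125]
LOAD_CONST → push 11. Stack: [125, 11]
BINARY_OP % → 125 % 11 = 4. Stack: [4]
STORE_FAST z → z=4. Stack: []
LOAD_FAST_LOAD_FAST u,a → push 0,25. Stack: [0, 25]
BINARY_OP + → 0 + 25 = 25. Stack: [25]
LOAD_CONST → push 2. Stack: [25, 2]
BINARY_OP << → 25 << 2 = 100. Stack: [100]
STORE_FAST k → k=100. Stack: []
LOAD_FAST_LOAD_FAST b,k → push 32,100. Stack: [32, 100]
BINARY_OP ^ → 32 ^ 100 = 68. Stack: [68]
STORE_FAST w → w=68. Stack: []
LOAD_FAST_LOAD_FAST w,n → push 68,57. Stack: [68, 57]
BINARY_OP % → 68 % 57 = 11. Stack: [11]
RETURN_VALUE → return 11.

11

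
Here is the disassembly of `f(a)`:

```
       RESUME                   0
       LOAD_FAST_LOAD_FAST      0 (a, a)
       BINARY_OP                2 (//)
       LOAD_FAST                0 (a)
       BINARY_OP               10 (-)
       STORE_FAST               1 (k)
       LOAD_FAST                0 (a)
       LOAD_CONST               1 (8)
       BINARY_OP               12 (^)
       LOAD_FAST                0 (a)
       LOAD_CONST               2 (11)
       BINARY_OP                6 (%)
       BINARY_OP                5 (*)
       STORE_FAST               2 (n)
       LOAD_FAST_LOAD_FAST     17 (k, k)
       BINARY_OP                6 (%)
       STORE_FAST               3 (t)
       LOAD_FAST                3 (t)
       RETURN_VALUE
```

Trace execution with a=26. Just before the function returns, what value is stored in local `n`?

72

LOAD_FAST_LOAD_FAST a,a → push 26,26. Stack: [26, 26]
BINARY_OP // → 26 // 26 = 1. Stack: [1]
LOAD_FAST a → push 26. Stack: [1, 26]
BINARY_OP - → 1 - 26 = -25. Stack: [-25]
STORE_FAST k → k=-25. Stack: []
LOAD_FAST a → push 26. Stack: [26]
LOAD_CONST → push 8. Stack: [26, 8]
BINARY_OP ^ → 26 ^ 8 = 18. Stack: [18]
LOAD_FAST a → push 26. Stack: [18, 26]
LOAD_CONST → push 11. Stack: [18, 26, 11]
BINARY_OP % → 26 % 11 = 4. Stack: [18, 4]
BINARY_OP * → 18 * 4 = 72. Stack: [72]
STORE_FAST n → n=72. Stack: []
LOAD_FAST_LOAD_FAST k,k → push -25,-25. Stack: [-25, -25]
BINARY_OP % → -25 % -25 = 0. Stack: [0]
STORE_FAST t → t=0. Stack: []
LOAD_FAST t → push 0. Stack: [0]
RETURN_VALUE → return 0.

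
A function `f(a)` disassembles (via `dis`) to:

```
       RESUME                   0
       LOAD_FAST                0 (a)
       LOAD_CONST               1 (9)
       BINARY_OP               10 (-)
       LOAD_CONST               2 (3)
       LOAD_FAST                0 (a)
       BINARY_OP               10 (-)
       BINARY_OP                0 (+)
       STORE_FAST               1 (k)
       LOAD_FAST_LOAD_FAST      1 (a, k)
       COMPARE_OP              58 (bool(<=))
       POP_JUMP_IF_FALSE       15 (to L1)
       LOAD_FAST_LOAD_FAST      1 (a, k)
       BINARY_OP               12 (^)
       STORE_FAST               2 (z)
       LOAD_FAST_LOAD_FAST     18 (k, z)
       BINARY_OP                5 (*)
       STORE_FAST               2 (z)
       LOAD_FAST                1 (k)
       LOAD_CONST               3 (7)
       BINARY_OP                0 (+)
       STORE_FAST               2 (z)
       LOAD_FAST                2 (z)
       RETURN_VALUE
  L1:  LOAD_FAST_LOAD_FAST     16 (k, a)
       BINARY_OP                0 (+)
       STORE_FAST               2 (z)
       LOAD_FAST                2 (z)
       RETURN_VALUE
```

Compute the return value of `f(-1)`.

-7

LOAD_FAST a → push -1. Stack: [-1]
LOAD_CONST → push 9. Stack: [-1, 9]
BINARY_OP - → -1 - 9 = -10. Stack: [-10]
LOAD_CONST → push 3. Stack: [-10, 3]
LOAD_FAST a → push -1. Stack: [-10, 3, -1]
BINARY_OP - → 3 - -1 = 4. Stack: [-10, 4]
BINARY_OP + → -10 + 4 = -6. Stack: [-6]
STORE_FAST k → k=-6. Stack: []
LOAD_FAST_LOAD_FAST a,k → push -1,-6. Stack: [-1, -6]
COMPARE_OP bool(<=) → -1 vs -6 = False. Stack: [False]
POP_JUMP_IF_FALSE → pop False; jump. Stack: []
LOAD_FAST_LOAD_FAST k,a → push -6,-1. Stack: [-6, -1]
BINARY_OP + → -6 + -1 = -7. Stack: [-7]
STORE_FAST z → z=-7. Stack: []
LOAD_FAST z → push -7. Stack: [-7]
RETURN_VALUE → return -7.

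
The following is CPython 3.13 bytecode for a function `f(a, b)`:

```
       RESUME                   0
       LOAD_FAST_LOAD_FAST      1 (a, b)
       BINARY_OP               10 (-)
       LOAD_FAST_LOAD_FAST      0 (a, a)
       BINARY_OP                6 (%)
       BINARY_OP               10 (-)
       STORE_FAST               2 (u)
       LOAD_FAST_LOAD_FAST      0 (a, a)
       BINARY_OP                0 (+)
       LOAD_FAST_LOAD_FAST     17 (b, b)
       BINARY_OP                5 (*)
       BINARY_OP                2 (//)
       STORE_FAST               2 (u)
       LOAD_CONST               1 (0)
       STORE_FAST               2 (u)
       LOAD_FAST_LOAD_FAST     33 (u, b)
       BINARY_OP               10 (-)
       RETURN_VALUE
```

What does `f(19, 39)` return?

LOAD_FAST_LOAD_FAST a,b → push 19,39. Stack: [19, 39]
BINARY_OP - → 19 - 39 = -20. Stack: [-20]
LOAD_FAST_LOAD_FAST a,a → push 19,19. Stack: [-20, 19, 19]
BINARY_OP % → 19 % 19 = 0. Stack: [-20, 0]
BINARY_OP - → -20 - 0 = -20. Stack: [-20]
STORE_FAST u → u=-20. Stack: []
LOAD_FAST_LOAD_FAST a,a → push 19,19. Stack: [19, 19]
BINARY_OP + → 19 + 19 = 38. Stack: [38]
LOAD_FAST_LOAD_FAST b,b → push 39,39. Stack: [38, 39, 39]
BINARY_OP * → 39 * 39 = 1521. Stack: [38, 1521]
BINARY_OP // → 38 // 1521 = 0. Stack: [0]
STORE_FAST u → u=0. Stack: []
LOAD_CONST → push 0. Stack: [0]
STORE_FAST u → u=0. Stack: []
LOAD_FAST_LOAD_FAST u,b → push 0,39. Stack: [0, 39]
BINARY_OP - → 0 - 39 = -39. Stack: [-39]
RETURN_VALUE → return -39.

-39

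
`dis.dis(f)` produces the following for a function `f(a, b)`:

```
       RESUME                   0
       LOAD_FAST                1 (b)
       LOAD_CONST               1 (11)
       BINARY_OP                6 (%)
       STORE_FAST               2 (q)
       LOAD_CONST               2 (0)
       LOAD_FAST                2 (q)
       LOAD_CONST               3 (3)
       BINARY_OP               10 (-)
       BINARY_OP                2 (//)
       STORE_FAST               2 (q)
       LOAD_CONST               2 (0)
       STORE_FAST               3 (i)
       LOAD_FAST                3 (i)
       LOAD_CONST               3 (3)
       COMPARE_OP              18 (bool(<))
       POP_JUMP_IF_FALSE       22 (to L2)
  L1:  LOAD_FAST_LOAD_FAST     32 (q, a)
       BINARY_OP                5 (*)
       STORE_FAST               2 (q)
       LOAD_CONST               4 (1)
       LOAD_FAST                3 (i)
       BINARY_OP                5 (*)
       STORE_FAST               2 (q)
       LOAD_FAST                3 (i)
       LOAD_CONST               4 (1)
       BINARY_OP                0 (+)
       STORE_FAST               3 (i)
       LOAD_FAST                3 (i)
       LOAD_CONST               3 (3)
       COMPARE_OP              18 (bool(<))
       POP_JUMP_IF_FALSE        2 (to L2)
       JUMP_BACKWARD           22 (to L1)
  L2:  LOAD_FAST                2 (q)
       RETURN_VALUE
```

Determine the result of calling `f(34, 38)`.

2

LOAD_FAST b → push 38. Stack: [38]
LOAD_CONST → push 11. Stack: [38, 11]
BINARY_OP % → 38 % 11 = 5. Stack: [5]
STORE_FAST q → q=5. Stack: []
LOAD_CONST → push 0. Stack: [0]
LOAD_FAST q → push 5. Stack: [0, 5]
LOAD_CONST → push 3. Stack: [0, 5, 3]
BINARY_OP - → 5 - 3 = 2. Stack: [0, 2]
BINARY_OP // → 0 // 2 = 0. Stack: [0]
STORE_FAST q → q=0. Stack: []
LOAD_CONST → push 0. Stack: [0]
STORE_FAST i → i=0. Stack: []
LOAD_FAST i → push 0. Stack: [0]
LOAD_CONST → push 3. Stack: [0, 3]
COMPARE_OP bool(<) → 0 vs 3 = True. Stack: [True]
POP_JUMP_IF_FALSE → pop True; no jump. Stack: []
LOAD_FAST_LOAD_FAST q,a → push 0,34. Stack: [0, 34]
BINARY_OP * → 0 * 34 = 0. Stack: [0]
STORE_FAST q → q=0. Stack: []
LOAD_CONST → push 1. Stack: [1]
LOAD_FAST i → push 0. Stack: [1, 0]
BINARY_OP * → 1 * 0 = 0. Stack: [0]
STORE_FAST q → q=0. Stack: []
LOAD_FAST i → push 0. Stack: [0]
LOAD_CONST → push 1. Stack: [0, 1]
BINARY_OP + → 0 + 1 = 1. Stack: [1]
STORE_FAST i → i=1. Stack: []
LOAD_FAST i → push 1. Stack: [1]
LOAD_CONST → push 3. Stack: [1, 3]
COMPARE_OP bool(<) → 1 vs 3 = True. Stack: [True]
POP_JUMP_IF_FALSE → pop True; no jump. Stack: []
LOAD_FAST_LOAD_FAST q,a → push 0,34. Stack: [0, 34]
BINARY_OP * → 0 * 34 = 0. Stack: [0]
STORE_FAST q → q=0. Stack: []
LOAD_CONST → push 1. Stack: [1]
LOAD_FAST i → push 1. Stack: [1, 1]
BINARY_OP * → 1 * 1 = 1. Stack: [1]
STORE_FAST q → q=1. Stack: []
LOAD_FAST i → push 1. Stack: [1]
LOAD_CONST → push 1. Stack: [1, 1]
BINARY_OP + → 1 + 1 = 2. Stack: [2]
STORE_FAST i → i=2. Stack: []
LOAD_FAST i → push 2. Stack: [2]
LOAD_CONST → push 3. Stack: [2, 3]
COMPARE_OP bool(<) → 2 vs 3 = True. Stack: [True]
POP_JUMP_IF_FALSE → pop True; no jump. Stack: []
LOAD_FAST_LOAD_FAST q,a → push 1,34. Stack: [1, 34]
BINARY_OP * → 1 * 34 = 34. Stack: [34]
STORE_FAST q → q=34. Stack: []
LOAD_CONST → push 1. Stack: [1]
LOAD_FAST i → push 2. Stack: [1, 2]
BINARY_OP * → 1 * 2 = 2. Stack: [2]
STORE_FAST q → q=2. Stack: []
LOAD_FAST i → push 2. Stack: [2]
LOAD_CONST → push 1. Stack: [2, 1]
BINARY_OP + → 2 + 1 = 3. Stack: [3]
STORE_FAST i → i=3. Stack: []
LOAD_FAST i → push 3. Stack: [3]
LOAD_CONST → push 3. Stack: [3, 3]
COMPARE_OP bool(<) → 3 vs 3 = False. Stack: [False]
POP_JUMP_IF_FALSE → pop False; jump. Stack: []
LOAD_FAST q → push 2. Stack: [2]
RETURN_VALUE → return 2.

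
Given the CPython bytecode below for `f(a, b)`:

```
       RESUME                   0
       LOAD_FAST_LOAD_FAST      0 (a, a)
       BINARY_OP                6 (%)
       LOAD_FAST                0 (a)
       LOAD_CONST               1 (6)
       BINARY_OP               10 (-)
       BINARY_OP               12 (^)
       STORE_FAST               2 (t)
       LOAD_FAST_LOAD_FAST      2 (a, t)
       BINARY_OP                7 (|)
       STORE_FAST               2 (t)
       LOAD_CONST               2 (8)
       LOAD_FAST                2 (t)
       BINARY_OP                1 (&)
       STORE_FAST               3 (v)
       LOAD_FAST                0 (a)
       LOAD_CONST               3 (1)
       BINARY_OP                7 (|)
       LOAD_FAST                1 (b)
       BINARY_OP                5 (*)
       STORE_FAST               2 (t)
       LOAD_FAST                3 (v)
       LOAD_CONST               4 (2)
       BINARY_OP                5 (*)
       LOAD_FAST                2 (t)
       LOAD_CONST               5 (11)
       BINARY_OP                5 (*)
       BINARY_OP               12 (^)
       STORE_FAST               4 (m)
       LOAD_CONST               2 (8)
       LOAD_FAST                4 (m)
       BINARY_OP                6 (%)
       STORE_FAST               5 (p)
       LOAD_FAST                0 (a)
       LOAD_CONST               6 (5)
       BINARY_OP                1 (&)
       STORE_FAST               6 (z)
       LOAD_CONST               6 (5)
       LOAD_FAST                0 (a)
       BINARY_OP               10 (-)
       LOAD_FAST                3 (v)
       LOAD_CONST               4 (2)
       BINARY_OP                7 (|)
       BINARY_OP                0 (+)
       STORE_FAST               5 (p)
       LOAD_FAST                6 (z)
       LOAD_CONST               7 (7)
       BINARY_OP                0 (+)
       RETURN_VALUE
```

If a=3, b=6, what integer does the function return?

LOAD_FAST_LOAD_FAST a,a → push 3,3. Stack: [3, 3]
BINARY_OP % → 3 % 3 = 0. Stack: [0]
LOAD_FAST a → push 3. Stack: [0, 3]
LOAD_CONST → push 6. Stack: [0, 3, 6]
BINARY_OP - → 3 - 6 = -3. Stack: [0, -3]
BINARY_OP ^ → 0 ^ -3 = -3. Stack: [-3]
STORE_FAST t → t=-3. Stack: []
LOAD_FAST_LOAD_FAST a,t → push 3,-3. Stack: [3, -3]
BINARY_OP | → 3 | -3 = -1. Stack: [-1]
STORE_FAST t → t=-1. Stack: []
LOAD_CONST → push 8. Stack: [8]
LOAD_FAST t → push -1. Stack: [8, -1]
BINARY_OP & → 8 & -1 = 8. Stack: [8]
STORE_FAST v → v=8. Stack: []
LOAD_FAST a → push 3. Stack: [3]
LOAD_CONST → push 1. Stack: [3, 1]
BINARY_OP | → 3 | 1 = 3. Stack: [3]
LOAD_FAST b → push 6. Stack: [3, 6]
BINARY_OP * → 3 * 6 = 18. Stack: [18]
STORE_FAST t → t=18. Stack: []
LOAD_FAST v → push 8. Stack: [8]
LOAD_CONST → push 2. Stack: [8, 2]
BINARY_OP * → 8 * 2 = 16. Stack: [16]
LOAD_FAST t → push 18. Stack: [16, 18]
LOAD_CONST → push 11. Stack: [16, 18, 11]
BINARY_OP * → 18 * 11 = 198. Stack: [16, 198]
BINARY_OP ^ → 16 ^ 198 = 214. Stack: [214]
STORE_FAST m → m=214. Stack: []
LOAD_CONST → push 8. Stack: [8]
LOAD_FAST m → push 214. Stack: [8, 214]
BINARY_OP % → 8 % 214 = 8. Stack: [8]
STORE_FAST p → p=8. Stack: []
LOAD_FAST a → push 3. Stack: [3]
LOAD_CONST → push 5. Stack: [3, 5]
BINARY_OP & → 3 & 5 = 1. Stack: [1]
STORE_FAST z → z=1. Stack: []
LOAD_CONST → push 5. Stack: [5]
LOAD_FAST a → push 3. Stack: [5, 3]
BINARY_OP - → 5 - 3 = 2. Stack: [2]
LOAD_FAST v → push 8. Stack: [2, 8]
LOAD_CONST → push 2. Stack: [2, 8, 2]
BINARY_OP | → 8 | 2 = 10. Stack: [2, 10]
BINARY_OP + → 2 + 10 = 12. Stack: [12]
STORE_FAST p → p=12. Stack: []
LOAD_FAST z → push 1. Stack: [1]
LOAD_CONST → push 7. Stack: [1, 7]
BINARY_OP + → 1 + 7 = 8. Stack: [8]
RETURN_VALUE → return 8.

8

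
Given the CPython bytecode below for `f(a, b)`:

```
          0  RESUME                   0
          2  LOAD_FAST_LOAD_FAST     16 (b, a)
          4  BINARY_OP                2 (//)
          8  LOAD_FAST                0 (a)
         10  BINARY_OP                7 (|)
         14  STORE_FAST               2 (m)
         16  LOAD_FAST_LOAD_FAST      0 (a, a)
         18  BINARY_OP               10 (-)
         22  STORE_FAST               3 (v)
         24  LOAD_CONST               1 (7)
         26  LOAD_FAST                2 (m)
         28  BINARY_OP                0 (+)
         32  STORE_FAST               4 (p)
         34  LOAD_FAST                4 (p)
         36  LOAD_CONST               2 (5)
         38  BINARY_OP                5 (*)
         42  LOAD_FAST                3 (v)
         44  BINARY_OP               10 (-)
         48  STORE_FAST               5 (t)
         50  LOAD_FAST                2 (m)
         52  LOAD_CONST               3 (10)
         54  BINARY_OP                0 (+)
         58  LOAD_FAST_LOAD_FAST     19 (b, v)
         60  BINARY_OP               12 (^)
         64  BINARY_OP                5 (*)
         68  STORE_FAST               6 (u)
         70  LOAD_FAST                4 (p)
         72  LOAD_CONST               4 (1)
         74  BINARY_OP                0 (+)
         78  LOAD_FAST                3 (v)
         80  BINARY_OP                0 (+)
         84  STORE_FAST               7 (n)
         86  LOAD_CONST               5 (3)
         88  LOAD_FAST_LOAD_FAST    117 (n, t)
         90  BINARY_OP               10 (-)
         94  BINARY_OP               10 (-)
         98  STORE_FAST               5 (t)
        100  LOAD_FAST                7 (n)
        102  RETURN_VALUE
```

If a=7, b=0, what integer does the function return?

LOAD_FAST_LOAD_FAST b,a → push 0,7. Stack: [0, 7]
BINARY_OP // → 0 // 7 = 0. Stack: [0]
LOAD_FAST a → push 7. Stack: [0, 7]
BINARY_OP | → 0 | 7 = 7. Stack: [7]
STORE_FAST m → m=7. Stack: []
LOAD_FAST_LOAD_FAST a,a → push 7,7. Stack: [7, 7]
BINARY_OP - → 7 - 7 = 0. Stack: [0]
STORE_FAST v → v=0. Stack: []
LOAD_CONST → push 7. Stack: [7]
LOAD_FAST m → push 7. Stack: [7, 7]
BINARY_OP + → 7 + 7 = 14. Stack: [14]
STORE_FAST p → p=14. Stack: []
LOAD_FAST p → push 14. Stack: [14]
LOAD_CONST → push 5. Stack: [14, 5]
BINARY_OP * → 14 * 5 = 70. Stack: [70]
LOAD_FAST v → push 0. Stack: [70, 0]
BINARY_OP - → 70 - 0 = 70. Stack: [70]
STORE_FAST t → t=70. Stack: []
LOAD_FAST m → push 7. Stack: [7]
LOAD_CONST → push 10. Stack: [7, 10]
BINARY_OP + → 7 + 10 = 17. Stack: [17]
LOAD_FAST_LOAD_FAST b,v → push 0,0. Stack: [17, 0, 0]
BINARY_OP ^ → 0 ^ 0 = 0. Stack: [17, 0]
BINARY_OP * → 17 * 0 = 0. Stack: [0]
STORE_FAST u → u=0. Stack: []
LOAD_FAST p → push 14. Stack: [14]
LOAD_CONST → push 1. Stack: [14, 1]
BINARY_OP + → 14 + 1 = 15. Stack: [15]
LOAD_FAST v → push 0. Stack: [15, 0]
BINARY_OP + → 15 + 0 = 15. Stack: [15]
STORE_FAST n → n=15. Stack: []
LOAD_CONST → push 3. Stack: [3]
LOAD_FAST_LOAD_FAST n,t → push 15,70. Stack: [3, 15, 70]
BINARY_OP - → 15 - 70 = -55. Stack: [3, -55]
BINARY_OP - → 3 - -55 = 58. Stack: [58]
STORE_FAST t → t=58. Stack: []
LOAD_FAST n → push 15. Stack: [15]
RETURN_VALUE → return 15.

15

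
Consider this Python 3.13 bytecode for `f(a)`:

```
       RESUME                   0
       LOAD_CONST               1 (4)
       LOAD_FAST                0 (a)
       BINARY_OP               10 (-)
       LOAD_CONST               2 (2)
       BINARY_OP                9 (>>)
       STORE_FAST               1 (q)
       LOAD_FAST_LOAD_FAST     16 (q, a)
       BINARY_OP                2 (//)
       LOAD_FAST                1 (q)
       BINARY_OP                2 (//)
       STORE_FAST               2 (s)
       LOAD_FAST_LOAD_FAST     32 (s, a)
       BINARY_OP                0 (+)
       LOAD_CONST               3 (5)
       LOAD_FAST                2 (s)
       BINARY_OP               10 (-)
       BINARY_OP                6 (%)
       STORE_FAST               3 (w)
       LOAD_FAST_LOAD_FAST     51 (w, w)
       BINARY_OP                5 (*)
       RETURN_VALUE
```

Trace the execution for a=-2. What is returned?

9

LOAD_CONST → push 4. Stack: [4]
LOAD_FAST a → push -2. Stack: [4, -2]
BINARY_OP - → 4 - -2 = 6. Stack: [6]
LOAD_CONST → push 2. Stack: [6, 2]
BINARY_OP >> → 6 >> 2 = 1. Stack: [1]
STORE_FAST q → q=1. Stack: []
LOAD_FAST_LOAD_FAST q,a → push 1,-2. Stack: [1, -2]
BINARY_OP // → 1 // -2 = -1. Stack: [-1]
LOAD_FAST q → push 1. Stack: [-1, 1]
BINARY_OP // → -1 // 1 = -1. Stack: [-1]
STORE_FAST s → s=-1. Stack: []
LOAD_FAST_LOAD_FAST s,a → push -1,-2. Stack: [-1, -2]
BINARY_OP + → -1 + -2 = -3. Stack: [-3]
LOAD_CONST → push 5. Stack: [-3, 5]
LOAD_FAST s → push -1. Stack: [-3, 5, -1]
BINARY_OP - → 5 - -1 = 6. Stack: [-3, 6]
BINARY_OP % → -3 % 6 = 3. Stack: [3]
STORE_FAST w → w=3. Stack: []
LOAD_FAST_LOAD_FAST w,w → push 3,3. Stack: [3, 3]
BINARY_OP * → 3 * 3 = 9. Stack: [9]
RETURN_VALUE → return 9.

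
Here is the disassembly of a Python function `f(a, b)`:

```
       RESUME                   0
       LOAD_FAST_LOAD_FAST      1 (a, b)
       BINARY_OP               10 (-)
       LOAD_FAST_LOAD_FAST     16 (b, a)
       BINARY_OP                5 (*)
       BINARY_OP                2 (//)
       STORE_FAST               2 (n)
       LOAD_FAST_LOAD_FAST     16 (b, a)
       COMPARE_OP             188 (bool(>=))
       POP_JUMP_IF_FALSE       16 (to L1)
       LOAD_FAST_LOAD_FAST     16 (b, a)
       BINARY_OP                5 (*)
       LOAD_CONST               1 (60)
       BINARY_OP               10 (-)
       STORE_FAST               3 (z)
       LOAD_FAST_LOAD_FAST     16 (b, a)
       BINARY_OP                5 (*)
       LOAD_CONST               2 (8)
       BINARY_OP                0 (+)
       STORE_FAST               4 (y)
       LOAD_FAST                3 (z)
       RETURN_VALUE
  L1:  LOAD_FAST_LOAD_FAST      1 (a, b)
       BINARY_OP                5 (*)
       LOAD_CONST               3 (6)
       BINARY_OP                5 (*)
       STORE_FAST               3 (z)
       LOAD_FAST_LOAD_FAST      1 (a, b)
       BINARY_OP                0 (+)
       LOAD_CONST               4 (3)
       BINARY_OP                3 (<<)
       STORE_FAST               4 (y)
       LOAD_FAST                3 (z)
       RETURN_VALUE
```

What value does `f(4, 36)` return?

84

LOAD_FAST_LOAD_FAST a,b → push 4,36. Stack: [4, 36]
BINARY_OP - → 4 - 36 = -32. Stack: [-32]
LOAD_FAST_LOAD_FAST b,a → push 36,4. Stack: [-32, 36, 4]
BINARY_OP * → 36 * 4 = 144. Stack: [-32, 144]
BINARY_OP // → -32 // 144 = -1. Stack: [-1]
STORE_FAST n → n=-1. Stack: []
LOAD_FAST_LOAD_FAST b,a → push 36,4. Stack: [36, 4]
COMPARE_OP bool(>=) → 36 vs 4 = True. Stack: [True]
POP_JUMP_IF_FALSE → pop True; no jump. Stack: []
LOAD_FAST_LOAD_FAST b,a → push 36,4. Stack: [36, 4]
BINARY_OP * → 36 * 4 = 144. Stack: [144]
LOAD_CONST → push 60. Stack: [144, 60]
BINARY_OP - → 144 - 60 = 84. Stack: [84]
STORE_FAST z → z=84. Stack: []
LOAD_FAST_LOAD_FAST b,a → push 36,4. Stack: [36, 4]
BINARY_OP * → 36 * 4 = 144. Stack: [144]
LOAD_CONST → push 8. Stack: [144, 8]
BINARY_OP + → 144 + 8 = 152. Stack: [152]
STORE_FAST y → y=152. Stack: []
LOAD_FAST z → push 84. Stack: [84]
RETURN_VALUE → return 84.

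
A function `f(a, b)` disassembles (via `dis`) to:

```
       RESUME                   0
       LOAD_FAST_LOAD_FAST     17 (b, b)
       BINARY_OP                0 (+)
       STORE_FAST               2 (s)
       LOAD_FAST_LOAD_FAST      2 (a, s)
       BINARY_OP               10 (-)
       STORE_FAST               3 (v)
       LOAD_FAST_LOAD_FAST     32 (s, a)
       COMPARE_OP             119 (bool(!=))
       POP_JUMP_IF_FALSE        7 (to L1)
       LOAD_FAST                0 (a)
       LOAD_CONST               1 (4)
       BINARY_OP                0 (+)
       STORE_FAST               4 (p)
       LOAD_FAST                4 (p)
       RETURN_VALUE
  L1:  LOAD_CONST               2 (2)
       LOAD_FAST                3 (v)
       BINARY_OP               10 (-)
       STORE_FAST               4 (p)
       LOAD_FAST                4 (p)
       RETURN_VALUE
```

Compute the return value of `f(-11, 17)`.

LOAD_FAST_LOAD_FAST b,b → push 17,17. Stack: [17, 17]
BINARY_OP + → 17 + 17 = 34. Stack: [34]
STORE_FAST s → s=34. Stack: []
LOAD_FAST_LOAD_FAST a,s → push -11,34. Stack: [-11, 34]
BINARY_OP - → -11 - 34 = -45. Stack: [-45]
STORE_FAST v → v=-45. Stack: []
LOAD_FAST_LOAD_FAST s,a → push 34,-11. Stack: [34, -11]
COMPARE_OP bool(!=) → 34 vs -11 = True. Stack: [True]
POP_JUMP_IF_FALSE → pop True; no jump. Stack: []
LOAD_FAST a → push -11. Stack: [-11]
LOAD_CONST → push 4. Stack: [-11, 4]
BINARY_OP + → -11 + 4 = -7. Stack: [-7]
STORE_FAST p → p=-7. Stack: []
LOAD_FAST p → push -7. Stack: [-7]
RETURN_VALUE → return -7.

-7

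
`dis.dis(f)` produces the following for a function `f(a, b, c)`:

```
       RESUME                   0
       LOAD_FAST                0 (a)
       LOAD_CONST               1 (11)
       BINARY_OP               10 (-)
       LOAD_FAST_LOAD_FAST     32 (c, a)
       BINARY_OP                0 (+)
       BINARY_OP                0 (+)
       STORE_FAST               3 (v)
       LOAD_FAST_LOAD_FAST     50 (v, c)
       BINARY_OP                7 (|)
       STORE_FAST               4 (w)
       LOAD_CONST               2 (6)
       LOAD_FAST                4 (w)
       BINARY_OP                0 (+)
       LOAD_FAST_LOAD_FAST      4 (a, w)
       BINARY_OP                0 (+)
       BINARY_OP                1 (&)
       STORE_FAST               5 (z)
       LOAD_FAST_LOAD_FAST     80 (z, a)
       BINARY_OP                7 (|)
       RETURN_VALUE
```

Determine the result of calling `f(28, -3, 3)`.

29

LOAD_FAST a → push 28. Stack: [28]
LOAD_CONST → push 11. Stack: [28, 11]
BINARY_OP - → 28 - 11 = 17. Stack: [17]
LOAD_FAST_LOAD_FAST c,a → push 3,28. Stack: [17, 3, 28]
BINARY_OP + → 3 + 28 = 31. Stack: [17, 31]
BINARY_OP + → 17 + 31 = 48. Stack: [48]
STORE_FAST v → v=48. Stack: []
LOAD_FAST_LOAD_FAST v,c → push 48,3. Stack: [48, 3]
BINARY_OP | → 48 | 3 = 51. Stack: [51]
STORE_FAST w → w=51. Stack: []
LOAD_CONST → push 6. Stack: [6]
LOAD_FAST w → push 51. Stack: [6, 51]
BINARY_OP + → 6 + 51 = 57. Stack: [57]
LOAD_FAST_LOAD_FAST a,w → push 28,51. Stack: [57, 28, 51]
BINARY_OP + → 28 + 51 = 79. Stack: [57, 79]
BINARY_OP & → 57 & 79 = 9. Stack: [9]
STORE_FAST z → z=9. Stack: []
LOAD_FAST_LOAD_FAST z,a → push 9,28. Stack: [9, 28]
BINARY_OP | → 9 | 28 = 29. Stack: [29]
RETURN_VALUE → return 29.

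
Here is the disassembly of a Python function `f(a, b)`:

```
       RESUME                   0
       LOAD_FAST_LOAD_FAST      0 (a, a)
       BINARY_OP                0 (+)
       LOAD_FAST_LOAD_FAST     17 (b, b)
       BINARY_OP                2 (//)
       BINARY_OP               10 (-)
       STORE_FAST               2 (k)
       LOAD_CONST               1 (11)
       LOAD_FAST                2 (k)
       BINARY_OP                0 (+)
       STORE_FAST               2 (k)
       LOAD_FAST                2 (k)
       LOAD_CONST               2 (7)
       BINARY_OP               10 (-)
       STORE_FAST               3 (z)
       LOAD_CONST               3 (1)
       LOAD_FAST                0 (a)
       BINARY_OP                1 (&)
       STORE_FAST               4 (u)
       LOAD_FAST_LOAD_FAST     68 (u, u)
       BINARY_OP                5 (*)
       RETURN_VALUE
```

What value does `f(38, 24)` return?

LOAD_FAST_LOAD_FAST a,a → push 38,38. Stack: [38, 38]
BINARY_OP + → 38 + 38 = 76. Stack: [76]
LOAD_FAST_LOAD_FAST b,b → push 24,24. Stack: [76, 24, 24]
BINARY_OP // → 24 // 24 = 1. Stack: [76, 1]
BINARY_OP - → 76 - 1 = 75. Stack: [75]
STORE_FAST k → k=75. Stack: []
LOAD_CONST → push 11. Stack: [11]
LOAD_FAST k → push 75. Stack: [11, 75]
BINARY_OP + → 11 + 75 = 86. Stack: [86]
STORE_FAST k → k=86. Stack: []
LOAD_FAST k → push 86. Stack: [86]
LOAD_CONST → push 7. Stack: [86, 7]
BINARY_OP - → 86 - 7 = 79. Stack: [79]
STORE_FAST z → z=79. Stack: []
LOAD_CONST → push 1. Stack: [1]
LOAD_FAST a → push 38. Stack: [1, 38]
BINARY_OP & → 1 & 38 = 0. Stack: [0]
STORE_FAST u → u=0. Stack: []
LOAD_FAST_LOAD_FAST u,u → push 0,0. Stack: [0, 0]
BINARY_OP * → 0 * 0 = 0. Stack: [0]
RETURN_VALUE → return 0.

0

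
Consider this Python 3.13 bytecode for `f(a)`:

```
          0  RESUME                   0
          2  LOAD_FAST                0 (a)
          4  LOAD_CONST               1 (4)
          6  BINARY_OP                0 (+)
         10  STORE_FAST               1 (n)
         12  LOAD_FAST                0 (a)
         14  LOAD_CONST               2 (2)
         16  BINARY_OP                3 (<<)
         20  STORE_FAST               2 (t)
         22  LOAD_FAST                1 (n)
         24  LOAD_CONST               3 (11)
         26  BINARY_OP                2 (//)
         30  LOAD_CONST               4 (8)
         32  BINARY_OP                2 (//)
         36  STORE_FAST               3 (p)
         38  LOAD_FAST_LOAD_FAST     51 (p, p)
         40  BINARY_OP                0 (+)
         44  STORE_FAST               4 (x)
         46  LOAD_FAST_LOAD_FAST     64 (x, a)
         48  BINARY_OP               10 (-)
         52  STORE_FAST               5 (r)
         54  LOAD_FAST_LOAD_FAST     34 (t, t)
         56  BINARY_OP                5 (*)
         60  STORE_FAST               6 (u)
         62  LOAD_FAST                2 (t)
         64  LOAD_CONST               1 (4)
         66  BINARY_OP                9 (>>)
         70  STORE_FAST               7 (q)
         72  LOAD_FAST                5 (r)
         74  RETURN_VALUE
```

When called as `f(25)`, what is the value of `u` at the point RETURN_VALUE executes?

LOAD_FAST a → push 25. Stack: [25]
LOAD_CONST → push 4. Stack: [25, 4]
BINARY_OP + → 25 + 4 = 29. Stack: [29]
STORE_FAST n → n=29. Stack: []
LOAD_FAST a → push 25. Stack: [25]
LOAD_CONST → push 2. Stack: [25, 2]
BINARY_OP << → 25 << 2 = 100. Stack: [100]
STORE_FAST t → t=100. Stack: []
LOAD_FAST n → push 29. Stack: [29]
LOAD_CONST → push 11. Stack: [29, 11]
BINARY_OP // → 29 // 11 = 2. Stack: [2]
LOAD_CONST → push 8. Stack: [2, 8]
BINARY_OP // → 2 // 8 = 0. Stack: [0]
STORE_FAST p → p=0. Stack: []
LOAD_FAST_LOAD_FAST p,p → push 0,0. Stack: [0, 0]
BINARY_OP + → 0 + 0 = 0. Stack: [0]
STORE_FAST x → x=0. Stack: []
LOAD_FAST_LOAD_FAST x,a → push 0,25. Stack: [0, 25]
BINARY_OP - → 0 - 25 = -25. Stack: [-25]
STORE_FAST r → r=-25. Stack: []
LOAD_FAST_LOAD_FAST t,t → push 100,100. Stack: [100, 100]
BINARY_OP * → 100 * 100 = 10000. Stack: [10000]
STORE_FAST u → u=10000. Stack: []
LOAD_FAST t → push 100. Stack: [100]
LOAD_CONST → push 4. Stack: [100, 4]
BINARY_OP >> → 100 >> 4 = 6. Stack: [6]
STORE_FAST q → q=6. Stack: []
LOAD_FAST r → push -25. Stack: [-25]
RETURN_VALUE → return -25.

10000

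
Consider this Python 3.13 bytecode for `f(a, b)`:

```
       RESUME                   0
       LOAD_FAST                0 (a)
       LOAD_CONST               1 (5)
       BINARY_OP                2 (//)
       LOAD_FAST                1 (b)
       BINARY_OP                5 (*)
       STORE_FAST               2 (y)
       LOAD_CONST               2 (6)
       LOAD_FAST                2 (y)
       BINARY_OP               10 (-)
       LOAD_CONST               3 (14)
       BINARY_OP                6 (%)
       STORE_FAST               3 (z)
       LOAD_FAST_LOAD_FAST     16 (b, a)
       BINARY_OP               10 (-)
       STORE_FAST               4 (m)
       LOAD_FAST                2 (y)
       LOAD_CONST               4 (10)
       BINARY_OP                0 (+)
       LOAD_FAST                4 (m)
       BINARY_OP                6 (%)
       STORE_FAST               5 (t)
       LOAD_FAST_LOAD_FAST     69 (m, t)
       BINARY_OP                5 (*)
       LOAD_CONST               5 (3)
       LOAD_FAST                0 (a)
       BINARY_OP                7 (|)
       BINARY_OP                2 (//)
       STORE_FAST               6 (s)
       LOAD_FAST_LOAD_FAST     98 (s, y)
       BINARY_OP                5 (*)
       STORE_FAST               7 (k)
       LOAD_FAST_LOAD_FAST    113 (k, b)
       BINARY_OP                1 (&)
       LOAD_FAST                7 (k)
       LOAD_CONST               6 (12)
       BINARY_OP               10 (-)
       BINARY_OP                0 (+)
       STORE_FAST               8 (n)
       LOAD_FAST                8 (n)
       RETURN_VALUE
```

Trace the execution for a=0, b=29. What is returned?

-12

LOAD_FAST a → push 0. Stack: [0]
LOAD_CONST → push 5. Stack: [0, 5]
BINARY_OP // → 0 // 5 = 0. Stack: [0]
LOAD_FAST b → push 29. Stack: [0, 29]
BINARY_OP * → 0 * 29 = 0. Stack: [0]
STORE_FAST y → y=0. Stack: []
LOAD_CONST → push 6. Stack: [6]
LOAD_FAST y → push 0. Stack: [6, 0]
BINARY_OP - → 6 - 0 = 6. Stack: [6]
LOAD_CONST → push 14. Stack: [6, 14]
BINARY_OP % → 6 % 14 = 6. Stack: [6]
STORE_FAST z → z=6. Stack: []
LOAD_FAST_LOAD_FAST b,a → push 29,0. Stack: [29, 0]
BINARY_OP - → 29 - 0 = 29. Stack: [29]
STORE_FAST m → m=29. Stack: []
LOAD_FAST y → push 0. Stack: [0]
LOAD_CONST → push 10. Stack: [0, 10]
BINARY_OP + → 0 + 10 = 10. Stack: [10]
LOAD_FAST m → push 29. Stack: [10, 29]
BINARY_OP % → 10 % 29 = 10. Stack: [10]
STORE_FAST t → t=10. Stack: []
LOAD_FAST_LOAD_FAST m,t → push 29,10. Stack: [29, 10]
BINARY_OP * → 29 * 10 = 290. Stack: [290]
LOAD_CONST → push 3. Stack: [290, 3]
LOAD_FAST a → push 0. Stack: [290, 3, 0]
BINARY_OP | → 3 | 0 = 3. Stack: [290, 3]
BINARY_OP // → 290 // 3 = 96. Stack: [96]
STORE_FAST s → s=96. Stack: []
LOAD_FAST_LOAD_FAST s,y → push 96,0. Stack: [96, 0]
BINARY_OP * → 96 * 0 = 0. Stack: [0]
STORE_FAST k → k=0. Stack: []
LOAD_FAST_LOAD_FAST k,b → push 0,29. Stack: [0, 29]
BINARY_OP & → 0 & 29 = 0. Stack: [0]
LOAD_FAST k → push 0. Stack: [0, 0]
LOAD_CONST → push 12. Stack: [0, 0, 12]
BINARY_OP - → 0 - 12 = -12. Stack: [0, -12]
BINARY_OP + → 0 + -12 = -12. Stack: [-12]
STORE_FAST n → n=-12. Stack: []
LOAD_FAST n → push -12. Stack: [-12]
RETURN_VALUE → return -12.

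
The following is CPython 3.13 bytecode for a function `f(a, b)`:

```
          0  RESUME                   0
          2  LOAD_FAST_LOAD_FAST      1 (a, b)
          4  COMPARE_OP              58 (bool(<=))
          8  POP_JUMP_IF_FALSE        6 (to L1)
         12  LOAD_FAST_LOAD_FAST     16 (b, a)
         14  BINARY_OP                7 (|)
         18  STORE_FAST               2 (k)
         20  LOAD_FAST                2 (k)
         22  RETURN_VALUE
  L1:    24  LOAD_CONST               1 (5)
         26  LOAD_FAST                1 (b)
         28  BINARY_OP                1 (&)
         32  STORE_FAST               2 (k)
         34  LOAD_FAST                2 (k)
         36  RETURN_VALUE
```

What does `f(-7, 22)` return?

-1

LOAD_FAST_LOAD_FAST a,b → push -7,22. Stack: [-7, 22]
COMPARE_OP bool(<=) → -7 vs 22 = True. Stack: [True]
POP_JUMP_IF_FALSE → pop True; no jump. Stack: []
LOAD_FAST_LOAD_FAST b,a → push 22,-7. Stack: [22, -7]
BINARY_OP | → 22 | -7 = -1. Stack: [-1]
STORE_FAST k → k=-1. Stack: []
LOAD_FAST k → push -1. Stack: [-1]
RETURN_VALUE → return -1.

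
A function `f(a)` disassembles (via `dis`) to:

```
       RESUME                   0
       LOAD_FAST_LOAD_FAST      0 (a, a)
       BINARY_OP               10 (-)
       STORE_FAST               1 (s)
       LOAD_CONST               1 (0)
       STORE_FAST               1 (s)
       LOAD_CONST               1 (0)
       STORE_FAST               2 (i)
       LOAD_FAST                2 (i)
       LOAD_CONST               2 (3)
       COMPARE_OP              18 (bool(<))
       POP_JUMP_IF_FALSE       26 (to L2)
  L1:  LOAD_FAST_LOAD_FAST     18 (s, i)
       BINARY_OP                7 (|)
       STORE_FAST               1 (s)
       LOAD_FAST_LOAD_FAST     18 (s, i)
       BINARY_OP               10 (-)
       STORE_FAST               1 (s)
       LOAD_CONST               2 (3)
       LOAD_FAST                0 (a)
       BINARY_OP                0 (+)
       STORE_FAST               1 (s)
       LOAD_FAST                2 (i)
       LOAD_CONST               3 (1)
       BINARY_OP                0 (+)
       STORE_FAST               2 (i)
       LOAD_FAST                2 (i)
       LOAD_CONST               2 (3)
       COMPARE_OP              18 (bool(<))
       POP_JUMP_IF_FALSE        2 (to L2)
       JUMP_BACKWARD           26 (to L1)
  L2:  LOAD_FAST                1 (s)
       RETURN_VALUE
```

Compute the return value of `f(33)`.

36

LOAD_FAST_LOAD_FAST a,a → push 33,33
BINARY_OP - → 33 - 33 = 0
STORE_FAST s → s=0
LOAD_CONST → push 0
STORE_FAST s → s=0
LOAD_CONST → push 0
STORE_FAST i → i=0
LOAD_FAST i → push 0
LOAD_CONST → push 3
COMPARE_OP bool(<) → 0 vs 3 = True
POP_JUMP_IF_FALSE → pop True; no jump
LOAD_FAST_LOAD_FAST s,i → push 0,0
BINARY_OP | → 0 | 0 = 0
STORE_FAST s → s=0
LOAD_FAST_LOAD_FAST s,i → push 0,0
BINARY_OP - → 0 - 0 = 0
STORE_FAST s → s=0
LOAD_CONST → push 3
LOAD_FAST a → push 33
BINARY_OP + → 3 + 33 = 36
STORE_FAST s → s=36
LOAD_FAST i → push 0
LOAD_CONST → push 1
BINARY_OP + → 0 + 1 = 1
STORE_FAST i → i=1
LOAD_FAST i → push 1
LOAD_CONST → push 3
COMPARE_OP bool(<) → 1 vs 3 = True
POP_JUMP_IF_FALSE → pop True; no jump
LOAD_FAST_LOAD_FAST s,i → push 36,1
BINARY_OP | → 36 | 1 = 37
STORE_FAST s → s=37
LOAD_FAST_LOAD_FAST s,i → push 37,1
BINARY_OP - → 37 - 1 = 36
STORE_FAST s → s=36
LOAD_CONST → push 3
LOAD_FAST a → push 33
BINARY_OP + → 3 + 33 = 36
STORE_FAST s → s=36
LOAD_FAST i → push 1
LOAD_CONST → push 1
BINARY_OP + → 1 + 1 = 2
STORE_FAST i → i=2
LOAD_FAST i → push 2
LOAD_CONST → push 3
COMPARE_OP bool(<) → 2 vs 3 = True
POP_JUMP_IF_FALSE → pop True; no jump
LOAD_FAST_LOAD_FAST s,i → push 36,2
BINARY_OP | → 36 | 2 = 38
STORE_FAST s → s=38
LOAD_FAST_LOAD_FAST s,i → push 38,2
BINARY_OP - → 38 - 2 = 36
STORE_FAST s → s=36
LOAD_CONST → push 3
LOAD_FAST a → push 33
BINARY_OP + → 3 + 33 = 36
STORE_FAST s → s=36
LOAD_FAST i → push 2
LOAD_CONST → push 1
BINARY_OP + → 2 + 1 = 3
STORE_FAST i → i=3
LOAD_FAST i → push 3
LOAD_CONST → push 3
COMPARE_OP bool(<) → 3 vs 3 = False
POP_JUMP_IF_FALSE → pop False; jump
LOAD_FAST s → push 36
RETURN_VALUE → return 36.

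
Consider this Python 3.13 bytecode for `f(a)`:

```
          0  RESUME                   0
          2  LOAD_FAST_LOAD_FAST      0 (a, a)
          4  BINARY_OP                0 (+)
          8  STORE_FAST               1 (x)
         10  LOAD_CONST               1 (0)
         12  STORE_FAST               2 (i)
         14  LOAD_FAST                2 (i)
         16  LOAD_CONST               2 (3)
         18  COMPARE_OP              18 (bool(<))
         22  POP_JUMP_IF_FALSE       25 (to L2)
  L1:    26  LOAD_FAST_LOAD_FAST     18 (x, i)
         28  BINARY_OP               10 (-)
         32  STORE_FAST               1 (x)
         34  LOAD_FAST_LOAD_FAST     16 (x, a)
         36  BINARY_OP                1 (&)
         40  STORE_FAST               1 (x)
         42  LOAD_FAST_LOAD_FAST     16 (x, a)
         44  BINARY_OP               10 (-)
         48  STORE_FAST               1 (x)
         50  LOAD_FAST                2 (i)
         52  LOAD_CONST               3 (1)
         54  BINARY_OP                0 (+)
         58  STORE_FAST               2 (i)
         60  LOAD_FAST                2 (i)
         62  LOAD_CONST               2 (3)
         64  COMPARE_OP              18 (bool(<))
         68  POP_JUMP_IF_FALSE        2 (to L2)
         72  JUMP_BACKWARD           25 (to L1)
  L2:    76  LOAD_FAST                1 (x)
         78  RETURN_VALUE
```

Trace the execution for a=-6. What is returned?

LOAD_FAST_LOAD_FAST a,a → push -6,-6. Stack: [-6, -6]
BINARY_OP + → -6 + -6 = -12. Stack: [-12]
STORE_FAST x → x=-12. Stack: []
LOAD_CONST → push 0. Stack: [0]
STORE_FAST i → i=0. Stack: []
LOAD_FAST i → push 0. Stack: [0]
LOAD_CONST → push 3. Stack: [0, 3]
COMPARE_OP bool(<) → 0 vs 3 = True. Stack: [True]
POP_JUMP_IF_FALSE → pop True; no jump. Stack: []
LOAD_FAST_LOAD_FAST x,i → push -12,0. Stack: [-12, 0]
BINARY_OP - → -12 - 0 = -12. Stack: [-12]
STORE_FAST x → x=-12. Stack: []
LOAD_FAST_LOAD_FAST x,a → push -12,-6. Stack: [-12, -6]
BINARY_OP & → -12 & -6 = -16. Stack: [-16]
STORE_FAST x → x=-16. Stack: []
LOAD_FAST_LOAD_FAST x,a → push -16,-6. Stack: [-16, -6]
BINARY_OP - → -16 - -6 = -10. Stack: [-10]
STORE_FAST x → x=-10. Stack: []
LOAD_FAST i → push 0. Stack: [0]
LOAD_CONST → push 1. Stack: [0, 1]
BINARY_OP + → 0 + 1 = 1. Stack: [1]
STORE_FAST i → i=1. Stack: []
LOAD_FAST i → push 1. Stack: [1]
LOAD_CONST → push 3. Stack: [1, 3]
COMPARE_OP bool(<) → 1 vs 3 = True. Stack: [True]
POP_JUMP_IF_FALSE → pop True; no jump. Stack: []
LOAD_FAST_LOAD_FAST x,i → push -10,1. Stack: [-10, 1]
BINARY_OP - → -10 - 1 = -11. Stack: [-11]
STORE_FAST x → x=-11. Stack: []
LOAD_FAST_LOAD_FAST x,a → push -11,-6. Stack: [-11, -6]
BINARY_OP & → -11 & -6 = -16. Stack: [-16]
STORE_FAST x → x=-16. Stack: []
LOAD_FAST_LOAD_FAST x,a → push -16,-6. Stack: [-16, -6]
BINARY_OP - → -16 - -6 = -10. Stack: [-10]
STORE_FAST x → x=-10. Stack: []
LOAD_FAST i → push 1. Stack: [1]
LOAD_CONST → push 1. Stack: [1, 1]
BINARY_OP + → 1 + 1 = 2. Stack: [2]
STORE_FAST i → i=2. Stack: []
LOAD_FAST i → push 2. Stack: [2]
LOAD_CONST → push 3. Stack: [2, 3]
COMPARE_OP bool(<) → 2 vs 3 = True. Stack: [True]
POP_JUMP_IF_FALSE → pop True; no jump. Stack: []
LOAD_FAST_LOAD_FAST x,i → push -10,2. Stack: [-10, 2]
BINARY_OP - → -10 - 2 = -12. Stack: [-12]
STORE_FAST x → x=-12. Stack: []
LOAD_FAST_LOAD_FAST x,a → push -12,-6. Stack: [-12, -6]
BINARY_OP & → -12 & -6 = -16. Stack: [-16]
STORE_FAST x → x=-16. Stack: []
LOAD_FAST_LOAD_FAST x,a → push -16,-6. Stack: [-16, -6]
BINARY_OP - → -16 - -6 = -10. Stack: [-10]
STORE_FAST x → x=-10. Stack: []
LOAD_FAST i → push 2. Stack: [2]
LOAD_CONST → push 1. Stack: [2, 1]
BINARY_OP + → 2 + 1 = 3. Stack: [3]
STORE_FAST i → i=3. Stack: []
LOAD_FAST i → push 3. Stack: [3]
LOAD_CONST → push 3. Stack: [3, 3]
COMPARE_OP bool(<) → 3 vs 3 = False. Stack: [False]
POP_JUMP_IF_FALSE → pop False; jump. Stack: []
LOAD_FAST x → push -10. Stack: [-10]
RETURN_VALUE → return -10.

-10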